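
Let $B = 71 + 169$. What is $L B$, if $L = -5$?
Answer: $-1200$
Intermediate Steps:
$B = 240$
$L B = \left(-5\right) 240 = -1200$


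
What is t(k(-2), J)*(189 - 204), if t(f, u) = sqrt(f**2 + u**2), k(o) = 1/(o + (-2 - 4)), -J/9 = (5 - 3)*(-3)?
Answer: -75*sqrt(7465)/8 ≈ -810.00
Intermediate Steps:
J = 54 (J = -9*(5 - 3)*(-3) = -18*(-3) = -9*(-6) = 54)
k(o) = 1/(-6 + o) (k(o) = 1/(o - 6) = 1/(-6 + o))
t(k(-2), J)*(189 - 204) = sqrt((1/(-6 - 2))**2 + 54**2)*(189 - 204) = sqrt((1/(-8))**2 + 2916)*(-15) = sqrt((-1/8)**2 + 2916)*(-15) = sqrt(1/64 + 2916)*(-15) = sqrt(186625/64)*(-15) = (5*sqrt(7465)/8)*(-15) = -75*sqrt(7465)/8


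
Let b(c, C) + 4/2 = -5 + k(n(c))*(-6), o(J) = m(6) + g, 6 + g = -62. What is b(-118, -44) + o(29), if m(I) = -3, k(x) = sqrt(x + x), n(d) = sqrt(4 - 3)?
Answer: -78 - 6*sqrt(2) ≈ -86.485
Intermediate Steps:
n(d) = 1 (n(d) = sqrt(1) = 1)
g = -68 (g = -6 - 62 = -68)
k(x) = sqrt(2)*sqrt(x) (k(x) = sqrt(2*x) = sqrt(2)*sqrt(x))
o(J) = -71 (o(J) = -3 - 68 = -71)
b(c, C) = -7 - 6*sqrt(2) (b(c, C) = -2 + (-5 + (sqrt(2)*sqrt(1))*(-6)) = -2 + (-5 + (sqrt(2)*1)*(-6)) = -2 + (-5 + sqrt(2)*(-6)) = -2 + (-5 - 6*sqrt(2)) = -7 - 6*sqrt(2))
b(-118, -44) + o(29) = (-7 - 6*sqrt(2)) - 71 = -78 - 6*sqrt(2)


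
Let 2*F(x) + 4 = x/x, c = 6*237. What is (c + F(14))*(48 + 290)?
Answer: 480129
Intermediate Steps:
c = 1422
F(x) = -3/2 (F(x) = -2 + (x/x)/2 = -2 + (1/2)*1 = -2 + 1/2 = -3/2)
(c + F(14))*(48 + 290) = (1422 - 3/2)*(48 + 290) = (2841/2)*338 = 480129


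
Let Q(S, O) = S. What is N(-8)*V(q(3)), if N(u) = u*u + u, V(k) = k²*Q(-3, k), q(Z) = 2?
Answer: -672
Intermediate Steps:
V(k) = -3*k² (V(k) = k²*(-3) = -3*k²)
N(u) = u + u² (N(u) = u² + u = u + u²)
N(-8)*V(q(3)) = (-8*(1 - 8))*(-3*2²) = (-8*(-7))*(-3*4) = 56*(-12) = -672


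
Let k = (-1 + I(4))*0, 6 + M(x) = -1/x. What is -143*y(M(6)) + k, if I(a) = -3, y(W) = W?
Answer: 5291/6 ≈ 881.83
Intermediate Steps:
M(x) = -6 - 1/x
k = 0 (k = (-1 - 3)*0 = -4*0 = 0)
-143*y(M(6)) + k = -143*(-6 - 1/6) + 0 = -143*(-6 - 1*⅙) + 0 = -143*(-6 - ⅙) + 0 = -143*(-37/6) + 0 = 5291/6 + 0 = 5291/6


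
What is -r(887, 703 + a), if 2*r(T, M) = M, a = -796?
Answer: 93/2 ≈ 46.500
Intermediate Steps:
r(T, M) = M/2
-r(887, 703 + a) = -(703 - 796)/2 = -(-93)/2 = -1*(-93/2) = 93/2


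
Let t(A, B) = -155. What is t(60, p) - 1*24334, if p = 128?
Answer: -24489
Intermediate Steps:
t(60, p) - 1*24334 = -155 - 1*24334 = -155 - 24334 = -24489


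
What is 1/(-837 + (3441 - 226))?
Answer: 1/2378 ≈ 0.00042052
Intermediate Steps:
1/(-837 + (3441 - 226)) = 1/(-837 + 3215) = 1/2378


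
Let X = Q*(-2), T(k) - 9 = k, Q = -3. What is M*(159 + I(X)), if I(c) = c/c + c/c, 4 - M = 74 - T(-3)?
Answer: -10304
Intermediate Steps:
T(k) = 9 + k
M = -64 (M = 4 - (74 - (9 - 3)) = 4 - (74 - 1*6) = 4 - (74 - 6) = 4 - 1*68 = 4 - 68 = -64)
X = 6 (X = -3*(-2) = 6)
I(c) = 2 (I(c) = 1 + 1 = 2)
M*(159 + I(X)) = -64*(159 + 2) = -64*161 = -10304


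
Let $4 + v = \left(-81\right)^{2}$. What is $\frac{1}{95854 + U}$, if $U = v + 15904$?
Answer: $\frac{1}{118315} \approx 8.452 \cdot 10^{-6}$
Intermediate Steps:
$v = 6557$ ($v = -4 + \left(-81\right)^{2} = -4 + 6561 = 6557$)
$U = 22461$ ($U = 6557 + 15904 = 22461$)
$\frac{1}{95854 + U} = \frac{1}{95854 + 22461} = \frac{1}{118315}$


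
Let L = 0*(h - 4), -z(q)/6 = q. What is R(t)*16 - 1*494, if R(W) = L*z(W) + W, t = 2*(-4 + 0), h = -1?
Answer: -622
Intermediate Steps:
z(q) = -6*q
t = -8 (t = 2*(-4) = -8)
L = 0 (L = 0*(-1 - 4) = 0*(-5) = 0)
R(W) = W (R(W) = 0*(-6*W) + W = 0 + W = W)
R(t)*16 - 1*494 = -8*16 - 1*494 = -128 - 494 = -622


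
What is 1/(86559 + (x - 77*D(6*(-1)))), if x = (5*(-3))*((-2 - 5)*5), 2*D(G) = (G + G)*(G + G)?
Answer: 1/81540 ≈ 1.2264e-5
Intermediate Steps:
D(G) = 2*G**2 (D(G) = ((G + G)*(G + G))/2 = ((2*G)*(2*G))/2 = (4*G**2)/2 = 2*G**2)
x = 525 (x = -(-105)*5 = -15*(-35) = 525)
1/(86559 + (x - 77*D(6*(-1)))) = 1/(86559 + (525 - 154*(6*(-1))**2)) = 1/(86559 + (525 - 154*(-6)**2)) = 1/(86559 + (525 - 154*36)) = 1/(86559 + (525 - 77*72)) = 1/(86559 + (525 - 5544)) = 1/(86559 - 5019) = 1/81540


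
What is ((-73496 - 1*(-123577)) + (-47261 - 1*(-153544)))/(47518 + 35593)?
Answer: 5044/2681 ≈ 1.8814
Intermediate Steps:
((-73496 - 1*(-123577)) + (-47261 - 1*(-153544)))/(47518 + 35593) = ((-73496 + 123577) + (-47261 + 153544))/83111 = (50081 + 106283)*(1/83111) = 156364*(1/83111) = 5044/2681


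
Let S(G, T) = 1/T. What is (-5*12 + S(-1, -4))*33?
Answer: -7953/4 ≈ -1988.3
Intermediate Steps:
(-5*12 + S(-1, -4))*33 = (-5*12 + 1/(-4))*33 = (-60 - ¼)*33 = -241/4*33 = -7953/4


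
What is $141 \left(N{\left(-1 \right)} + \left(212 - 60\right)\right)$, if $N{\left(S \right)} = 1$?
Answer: $21573$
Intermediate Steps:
$141 \left(N{\left(-1 \right)} + \left(212 - 60\right)\right) = 141 \left(1 + \left(212 - 60\right)\right) = 141 \left(1 + 152\right) = 141 \cdot 153 = 21573$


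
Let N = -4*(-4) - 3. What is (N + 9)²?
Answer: 484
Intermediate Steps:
N = 13 (N = 16 - 3 = 13)
(N + 9)² = (13 + 9)² = 22² = 484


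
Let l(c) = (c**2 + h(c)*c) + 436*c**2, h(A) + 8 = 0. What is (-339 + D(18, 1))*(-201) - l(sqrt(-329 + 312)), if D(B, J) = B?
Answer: 71950 + 8*I*sqrt(17) ≈ 71950.0 + 32.985*I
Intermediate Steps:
h(A) = -8 (h(A) = -8 + 0 = -8)
l(c) = -8*c + 437*c**2 (l(c) = (c**2 - 8*c) + 436*c**2 = -8*c + 437*c**2)
(-339 + D(18, 1))*(-201) - l(sqrt(-329 + 312)) = (-339 + 18)*(-201) - sqrt(-329 + 312)*(-8 + 437*sqrt(-329 + 312)) = -321*(-201) - sqrt(-17)*(-8 + 437*sqrt(-17)) = 64521 - I*sqrt(17)*(-8 + 437*(I*sqrt(17))) = 64521 - I*sqrt(17)*(-8 + 437*I*sqrt(17))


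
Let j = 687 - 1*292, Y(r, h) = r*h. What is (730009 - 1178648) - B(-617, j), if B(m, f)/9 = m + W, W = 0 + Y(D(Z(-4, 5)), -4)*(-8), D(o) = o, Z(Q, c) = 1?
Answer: -443374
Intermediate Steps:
Y(r, h) = h*r
j = 395 (j = 687 - 292 = 395)
W = 32 (W = 0 - 4*1*(-8) = 0 - 4*(-8) = 0 + 32 = 32)
B(m, f) = 288 + 9*m (B(m, f) = 9*(m + 32) = 9*(32 + m) = 288 + 9*m)
(730009 - 1178648) - B(-617, j) = (730009 - 1178648) - (288 + 9*(-617)) = -448639 - (288 - 5553) = -448639 - 1*(-5265) = -448639 + 5265 = -443374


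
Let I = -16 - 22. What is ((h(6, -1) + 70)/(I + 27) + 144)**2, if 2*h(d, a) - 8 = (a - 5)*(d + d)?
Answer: 2390116/121 ≈ 19753.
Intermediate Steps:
h(d, a) = 4 + d*(-5 + a) (h(d, a) = 4 + ((a - 5)*(d + d))/2 = 4 + ((-5 + a)*(2*d))/2 = 4 + (2*d*(-5 + a))/2 = 4 + d*(-5 + a))
I = -38
((h(6, -1) + 70)/(I + 27) + 144)**2 = (((4 - 5*6 - 1*6) + 70)/(-38 + 27) + 144)**2 = (((4 - 30 - 6) + 70)/(-11) + 144)**2 = ((-32 + 70)*(-1/11) + 144)**2 = (38*(-1/11) + 144)**2 = (-38/11 + 144)**2 = (1546/11)**2 = 2390116/121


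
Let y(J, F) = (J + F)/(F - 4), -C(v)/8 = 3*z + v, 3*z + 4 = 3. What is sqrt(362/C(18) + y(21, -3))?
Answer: I*sqrt(296429)/238 ≈ 2.2876*I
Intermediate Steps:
z = -1/3 (z = -4/3 + (1/3)*3 = -4/3 + 1 = -1/3 ≈ -0.33333)
C(v) = 8 - 8*v (C(v) = -8*(3*(-1/3) + v) = -8*(-1 + v) = 8 - 8*v)
y(J, F) = (F + J)/(-4 + F)
sqrt(362/C(18) + y(21, -3)) = sqrt(362/(8 - 8*18) + (-3 + 21)/(-4 - 3)) = sqrt(362/(8 - 144) + 18/(-7)) = sqrt(362/(-136) - 1/7*18) = sqrt(362*(-1/136) - 18/7) = sqrt(-181/68 - 18/7) = sqrt(-2491/476) = I*sqrt(296429)/238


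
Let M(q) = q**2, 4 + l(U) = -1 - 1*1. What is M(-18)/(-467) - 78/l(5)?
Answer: 5747/467 ≈ 12.306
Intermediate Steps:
l(U) = -6 (l(U) = -4 + (-1 - 1*1) = -4 + (-1 - 1) = -4 - 2 = -6)
M(-18)/(-467) - 78/l(5) = (-18)**2/(-467) - 78/(-6) = 324*(-1/467) - 78*(-1/6) = -324/467 + 13 = 5747/467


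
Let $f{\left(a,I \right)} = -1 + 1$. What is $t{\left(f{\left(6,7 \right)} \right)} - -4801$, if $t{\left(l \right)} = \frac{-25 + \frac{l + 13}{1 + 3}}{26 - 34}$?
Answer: $\frac{153719}{32} \approx 4803.7$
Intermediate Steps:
$f{\left(a,I \right)} = 0$
$t{\left(l \right)} = \frac{87}{32} - \frac{l}{32}$ ($t{\left(l \right)} = \frac{-25 + \frac{13 + l}{4}}{-8} = \left(-25 + \left(13 + l\right) \frac{1}{4}\right) \left(- \frac{1}{8}\right) = \left(-25 + \left(\frac{13}{4} + \frac{l}{4}\right)\right) \left(- \frac{1}{8}\right) = \left(- \frac{87}{4} + \frac{l}{4}\right) \left(- \frac{1}{8}\right) = \frac{87}{32} - \frac{l}{32}$)
$t{\left(f{\left(6,7 \right)} \right)} - -4801 = \left(\frac{87}{32} - 0\right) - -4801 = \left(\frac{87}{32} + 0\right) + 4801 = \frac{87}{32} + 4801 = \frac{153719}{32}$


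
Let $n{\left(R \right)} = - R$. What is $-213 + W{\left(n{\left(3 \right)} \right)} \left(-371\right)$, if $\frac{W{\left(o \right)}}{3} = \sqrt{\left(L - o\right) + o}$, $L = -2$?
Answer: $-213 - 1113 i \sqrt{2} \approx -213.0 - 1574.0 i$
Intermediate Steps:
$W{\left(o \right)} = 3 i \sqrt{2}$ ($W{\left(o \right)} = 3 \sqrt{\left(-2 - o\right) + o} = 3 \sqrt{-2} = 3 i \sqrt{2}$)
$-213 + W{\left(n{\left(3 \right)} \right)} \left(-371\right) = -213 + 3 i \sqrt{2} \left(-371\right) = -213 - 1113 i \sqrt{2}$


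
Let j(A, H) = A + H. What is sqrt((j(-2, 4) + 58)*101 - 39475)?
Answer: I*sqrt(33415) ≈ 182.8*I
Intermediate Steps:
sqrt((j(-2, 4) + 58)*101 - 39475) = sqrt(((-2 + 4) + 58)*101 - 39475) = sqrt((2 + 58)*101 - 39475) = sqrt(60*101 - 39475) = sqrt(6060 - 39475) = sqrt(-33415) = I*sqrt(33415)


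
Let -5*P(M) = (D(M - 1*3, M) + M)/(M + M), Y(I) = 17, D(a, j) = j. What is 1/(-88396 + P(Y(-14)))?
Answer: -5/441981 ≈ -1.1313e-5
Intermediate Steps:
P(M) = -⅕ (P(M) = -(M + M)/(5*(M + M)) = -2*M/(5*(2*M)) = -2*M*1/(2*M)/5 = -⅕*1 = -⅕)
1/(-88396 + P(Y(-14))) = 1/(-88396 - ⅕) = 1/(-441981/5) = -5/441981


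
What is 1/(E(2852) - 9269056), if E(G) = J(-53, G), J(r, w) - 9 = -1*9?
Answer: -1/9269056 ≈ -1.0789e-7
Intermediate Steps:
J(r, w) = 0 (J(r, w) = 9 - 1*9 = 9 - 9 = 0)
E(G) = 0
1/(E(2852) - 9269056) = 1/(0 - 9269056) = 1/(-9269056) = -1/9269056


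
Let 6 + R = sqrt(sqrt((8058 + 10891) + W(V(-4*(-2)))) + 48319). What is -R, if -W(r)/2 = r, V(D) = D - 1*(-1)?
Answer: 6 - sqrt(48319 + sqrt(18931)) ≈ -214.13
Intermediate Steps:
V(D) = 1 + D (V(D) = D + 1 = 1 + D)
W(r) = -2*r
R = -6 + sqrt(48319 + sqrt(18931)) (R = -6 + sqrt(sqrt((8058 + 10891) - 2*(1 - 4*(-2))) + 48319) = -6 + sqrt(sqrt(18949 - 2*(1 + 8)) + 48319) = -6 + sqrt(sqrt(18949 - 2*9) + 48319) = -6 + sqrt(sqrt(18949 - 18) + 48319) = -6 + sqrt(sqrt(18931) + 48319) = -6 + sqrt(48319 + sqrt(18931)) ≈ 214.13)
-R = -(-6 + sqrt(48319 + sqrt(18931))) = 6 - sqrt(48319 + sqrt(18931))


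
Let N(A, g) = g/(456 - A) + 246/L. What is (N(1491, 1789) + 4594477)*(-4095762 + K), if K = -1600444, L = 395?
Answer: -2139878450709444176/81765 ≈ -2.6171e+13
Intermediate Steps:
N(A, g) = 246/395 + g/(456 - A) (N(A, g) = g/(456 - A) + 246/395 = 246/395 + g/(456 - A))
(N(1491, 1789) + 4594477)*(-4095762 + K) = ((-112176 - 395*1789 + 246*1491)/(395*(-456 + 1491)) + 4594477)*(-4095762 - 1600444) = ((1/395)*(-112176 - 706655 + 366786)/1035 + 4594477)*(-5696206) = ((1/395)*(1/1035)*(-452045) + 4594477)*(-5696206) = (-90409/81765 + 4594477)*(-5696206) = (375667321496/81765)*(-5696206) = -2139878450709444176/81765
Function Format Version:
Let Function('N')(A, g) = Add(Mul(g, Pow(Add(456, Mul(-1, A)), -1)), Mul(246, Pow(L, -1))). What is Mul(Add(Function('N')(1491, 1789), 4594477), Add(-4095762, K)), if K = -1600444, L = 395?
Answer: Rational(-2139878450709444176, 81765) ≈ -2.6171e+13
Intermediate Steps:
Function('N')(A, g) = Add(Rational(246, 395), Mul(g, Pow(Add(456, Mul(-1, A)), -1))) (Function('N')(A, g) = Add(Mul(g, Pow(Add(456, Mul(-1, A)), -1)), Mul(246, Pow(395, -1))) = Add(Mul(g, Pow(Add(456, Mul(-1, A)), -1)), Mul(246, Rational(1, 395))) = Add(Mul(g, Pow(Add(456, Mul(-1, A)), -1)), Rational(246, 395)) = Add(Rational(246, 395), Mul(g, Pow(Add(456, Mul(-1, A)), -1))))
Mul(Add(Function('N')(1491, 1789), 4594477), Add(-4095762, K)) = Mul(Add(Mul(Rational(1, 395), Pow(Add(-456, 1491), -1), Add(-112176, Mul(-395, 1789), Mul(246, 1491))), 4594477), Add(-4095762, -1600444)) = Mul(Add(Mul(Rational(1, 395), Pow(1035, -1), Add(-112176, -706655, 366786)), 4594477), -5696206) = Mul(Add(Mul(Rational(1, 395), Rational(1, 1035), -452045), 4594477), -5696206) = Mul(Add(Rational(-90409, 81765), 4594477), -5696206) = Mul(Rational(375667321496, 81765), -5696206) = Rational(-2139878450709444176, 81765)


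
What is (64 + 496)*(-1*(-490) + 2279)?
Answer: 1550640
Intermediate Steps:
(64 + 496)*(-1*(-490) + 2279) = 560*(490 + 2279) = 560*2769 = 1550640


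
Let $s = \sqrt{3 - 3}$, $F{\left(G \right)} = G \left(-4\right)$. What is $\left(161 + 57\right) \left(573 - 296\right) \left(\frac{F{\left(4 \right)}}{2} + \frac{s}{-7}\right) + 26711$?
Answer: $-456377$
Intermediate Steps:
$F{\left(G \right)} = - 4 G$
$s = 0$ ($s = \sqrt{0} = 0$)
$\left(161 + 57\right) \left(573 - 296\right) \left(\frac{F{\left(4 \right)}}{2} + \frac{s}{-7}\right) + 26711 = \left(161 + 57\right) \left(573 - 296\right) \left(\frac{\left(-4\right) 4}{2} + \frac{0}{-7}\right) + 26711 = 218 \cdot 277 \left(\left(-16\right) \frac{1}{2} + 0 \left(- \frac{1}{7}\right)\right) + 26711 = 60386 \left(-8 + 0\right) + 26711 = 60386 \left(-8\right) + 26711 = -483088 + 26711 = -456377$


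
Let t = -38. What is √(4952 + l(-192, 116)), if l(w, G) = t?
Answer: 3*√546 ≈ 70.100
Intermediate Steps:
l(w, G) = -38
√(4952 + l(-192, 116)) = √(4952 - 38) = √4914 = 3*√546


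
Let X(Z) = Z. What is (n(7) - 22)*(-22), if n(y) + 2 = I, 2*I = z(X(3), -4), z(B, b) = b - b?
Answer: 528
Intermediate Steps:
z(B, b) = 0
I = 0 (I = (1/2)*0 = 0)
n(y) = -2 (n(y) = -2 + 0 = -2)
(n(7) - 22)*(-22) = (-2 - 22)*(-22) = -24*(-22) = 528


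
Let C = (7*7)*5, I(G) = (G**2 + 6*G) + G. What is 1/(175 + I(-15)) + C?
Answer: 72276/295 ≈ 245.00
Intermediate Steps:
I(G) = G**2 + 7*G
C = 245 (C = 49*5 = 245)
1/(175 + I(-15)) + C = 1/(175 - 15*(7 - 15)) + 245 = 1/(175 - 15*(-8)) + 245 = 1/(175 + 120) + 245 = 1/295 + 245 = 72276/295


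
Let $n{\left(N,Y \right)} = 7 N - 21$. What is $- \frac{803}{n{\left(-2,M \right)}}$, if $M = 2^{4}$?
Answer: $\frac{803}{35} \approx 22.943$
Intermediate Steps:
$M = 16$
$n{\left(N,Y \right)} = -21 + 7 N$
$- \frac{803}{n{\left(-2,M \right)}} = - \frac{803}{-21 + 7 \left(-2\right)} = - \frac{803}{-21 - 14} = - \frac{803}{-35} = \left(-803\right) \left(- \frac{1}{35}\right) = \frac{803}{35}$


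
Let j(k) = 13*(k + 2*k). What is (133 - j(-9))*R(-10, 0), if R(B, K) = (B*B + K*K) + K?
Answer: 48400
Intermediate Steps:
j(k) = 39*k (j(k) = 13*(3*k) = 39*k)
R(B, K) = K + B² + K² (R(B, K) = (B² + K²) + K = K + B² + K²)
(133 - j(-9))*R(-10, 0) = (133 - 39*(-9))*(0 + (-10)² + 0²) = (133 - 1*(-351))*(0 + 100 + 0) = (133 + 351)*100 = 484*100 = 48400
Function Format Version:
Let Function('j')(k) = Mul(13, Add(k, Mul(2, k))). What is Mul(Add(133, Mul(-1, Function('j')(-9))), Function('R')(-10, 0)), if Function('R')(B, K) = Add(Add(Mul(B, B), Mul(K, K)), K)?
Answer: 48400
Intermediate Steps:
Function('j')(k) = Mul(39, k) (Function('j')(k) = Mul(13, Mul(3, k)) = Mul(39, k))
Function('R')(B, K) = Add(K, Pow(B, 2), Pow(K, 2)) (Function('R')(B, K) = Add(Add(Pow(B, 2), Pow(K, 2)), K) = Add(K, Pow(B, 2), Pow(K, 2)))
Mul(Add(133, Mul(-1, Function('j')(-9))), Function('R')(-10, 0)) = Mul(Add(133, Mul(-1, Mul(39, -9))), Add(0, Pow(-10, 2), Pow(0, 2))) = Mul(Add(133, Mul(-1, -351)), Add(0, 100, 0)) = Mul(Add(133, 351), 100) = Mul(484, 100) = 48400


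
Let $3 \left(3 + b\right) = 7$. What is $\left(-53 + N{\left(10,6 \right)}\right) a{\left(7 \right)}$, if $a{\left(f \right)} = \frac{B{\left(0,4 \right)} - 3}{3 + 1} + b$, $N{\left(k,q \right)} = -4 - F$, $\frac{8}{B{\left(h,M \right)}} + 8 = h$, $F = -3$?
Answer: $90$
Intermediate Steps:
$B{\left(h,M \right)} = \frac{8}{-8 + h}$
$b = - \frac{2}{3}$ ($b = -3 + \frac{1}{3} \cdot 7 = -3 + \frac{7}{3} = - \frac{2}{3} \approx -0.66667$)
$N{\left(k,q \right)} = -1$ ($N{\left(k,q \right)} = -4 - -3 = -4 + 3 = -1$)
$a{\left(f \right)} = - \frac{5}{3}$ ($a{\left(f \right)} = \frac{\frac{8}{-8 + 0} - 3}{3 + 1} - \frac{2}{3} = \frac{\frac{8}{-8} - 3}{4} - \frac{2}{3} = \left(8 \left(- \frac{1}{8}\right) - 3\right) \frac{1}{4} - \frac{2}{3} = \left(-1 - 3\right) \frac{1}{4} - \frac{2}{3} = \left(-4\right) \frac{1}{4} - \frac{2}{3} = -1 - \frac{2}{3} = - \frac{5}{3}$)
$\left(-53 + N{\left(10,6 \right)}\right) a{\left(7 \right)} = \left(-53 - 1\right) \left(- \frac{5}{3}\right) = \left(-54\right) \left(- \frac{5}{3}\right) = 90$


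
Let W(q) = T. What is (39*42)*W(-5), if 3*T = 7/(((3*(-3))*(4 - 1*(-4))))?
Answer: -637/12 ≈ -53.083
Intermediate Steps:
T = -7/216 (T = (7/(((3*(-3))*(4 - 1*(-4)))))/3 = (7/((-9*(4 + 4))))/3 = (7/((-9*8)))/3 = (7/(-72))/3 = (7*(-1/72))/3 = (1/3)*(-7/72) = -7/216 ≈ -0.032407)
W(q) = -7/216
(39*42)*W(-5) = (39*42)*(-7/216) = 1638*(-7/216) = -637/12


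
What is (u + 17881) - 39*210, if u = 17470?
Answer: 27161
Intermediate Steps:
(u + 17881) - 39*210 = (17470 + 17881) - 39*210 = 35351 - 8190 = 27161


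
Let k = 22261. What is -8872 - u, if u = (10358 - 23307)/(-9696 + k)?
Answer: -111463731/12565 ≈ -8871.0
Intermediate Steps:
u = -12949/12565 (u = (10358 - 23307)/(-9696 + 22261) = -12949/12565 ≈ -1.0306)
-8872 - u = -8872 - 1*(-12949/12565) = -8872 + 12949/12565 = -111463731/12565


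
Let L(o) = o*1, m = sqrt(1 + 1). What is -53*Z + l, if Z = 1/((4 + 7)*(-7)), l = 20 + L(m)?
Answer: 1593/77 + sqrt(2) ≈ 22.103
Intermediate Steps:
m = sqrt(2) ≈ 1.4142
L(o) = o
l = 20 + sqrt(2) ≈ 21.414
Z = -1/77 (Z = 1/(11*(-7)) = 1/(-77) = -1/77 ≈ -0.012987)
-53*Z + l = -53*(-1/77) + (20 + sqrt(2)) = 53/77 + (20 + sqrt(2)) = 1593/77 + sqrt(2)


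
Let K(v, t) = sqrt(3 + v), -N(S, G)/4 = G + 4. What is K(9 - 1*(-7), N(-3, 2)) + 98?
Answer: 98 + sqrt(19) ≈ 102.36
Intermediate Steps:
N(S, G) = -16 - 4*G (N(S, G) = -4*(G + 4) = -4*(4 + G) = -16 - 4*G)
K(9 - 1*(-7), N(-3, 2)) + 98 = sqrt(3 + (9 - 1*(-7))) + 98 = sqrt(3 + (9 + 7)) + 98 = sqrt(3 + 16) + 98 = sqrt(19) + 98 = 98 + sqrt(19)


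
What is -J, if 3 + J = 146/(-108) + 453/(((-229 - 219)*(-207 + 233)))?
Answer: 1380871/314496 ≈ 4.3907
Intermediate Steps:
J = -1380871/314496 (J = -3 + (146/(-108) + 453/(((-229 - 219)*(-207 + 233)))) = -3 + (146*(-1/108) + 453/((-448*26))) = -3 + (-73/54 + 453/(-11648)) = -3 + (-73/54 + 453*(-1/11648)) = -3 + (-73/54 - 453/11648) = -3 - 437383/314496 = -1380871/314496 ≈ -4.3907)
-J = -1*(-1380871/314496) = 1380871/314496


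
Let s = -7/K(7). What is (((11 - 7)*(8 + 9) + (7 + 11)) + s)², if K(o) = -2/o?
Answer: 48841/4 ≈ 12210.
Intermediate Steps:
s = 49/2 (s = -7/((-2/7)) = -7/((-2*⅐)) = -7/(-2/7) = -7*(-7/2) = 49/2 ≈ 24.500)
(((11 - 7)*(8 + 9) + (7 + 11)) + s)² = (((11 - 7)*(8 + 9) + (7 + 11)) + 49/2)² = ((4*17 + 18) + 49/2)² = ((68 + 18) + 49/2)² = (86 + 49/2)² = (221/2)² = 48841/4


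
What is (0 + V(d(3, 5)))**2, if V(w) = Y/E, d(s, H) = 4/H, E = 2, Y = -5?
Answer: 25/4 ≈ 6.2500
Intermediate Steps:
V(w) = -5/2
(0 + V(d(3, 5)))**2 = (0 - 5/2)**2 = (-5/2)**2 = 25/4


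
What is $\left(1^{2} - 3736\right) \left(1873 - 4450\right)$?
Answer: $9625095$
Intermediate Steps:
$\left(1^{2} - 3736\right) \left(1873 - 4450\right) = \left(1 - 3736\right) \left(-2577\right) = \left(-3735\right) \left(-2577\right) = 9625095$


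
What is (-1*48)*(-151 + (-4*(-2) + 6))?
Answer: 6576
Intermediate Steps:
(-1*48)*(-151 + (-4*(-2) + 6)) = -48*(-151 + (8 + 6)) = -48*(-151 + 14) = -48*(-137) = 6576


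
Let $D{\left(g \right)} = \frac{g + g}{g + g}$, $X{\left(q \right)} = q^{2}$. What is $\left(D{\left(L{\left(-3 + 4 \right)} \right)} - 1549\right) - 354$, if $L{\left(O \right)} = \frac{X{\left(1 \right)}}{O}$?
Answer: $-1902$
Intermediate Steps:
$L{\left(O \right)} = \frac{1}{O}$ ($L{\left(O \right)} = \frac{1^{2}}{O} = 1 \frac{1}{O} = \frac{1}{O}$)
$D{\left(g \right)} = 1$ ($D{\left(g \right)} = \frac{2 g}{2 g} = 2 g \frac{1}{2 g} = 1$)
$\left(D{\left(L{\left(-3 + 4 \right)} \right)} - 1549\right) - 354 = \left(1 - 1549\right) - 354 = -1548 - 354 = -1902$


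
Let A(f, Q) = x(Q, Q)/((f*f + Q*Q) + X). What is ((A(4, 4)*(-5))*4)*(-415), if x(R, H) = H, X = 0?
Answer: 2075/2 ≈ 1037.5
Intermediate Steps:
A(f, Q) = Q/(Q² + f²) (A(f, Q) = Q/((f*f + Q*Q) + 0) = Q/((f² + Q²) + 0) = Q/((Q² + f²) + 0) = Q/(Q² + f²))
((A(4, 4)*(-5))*4)*(-415) = (((4/(4² + 4²))*(-5))*4)*(-415) = (((4/(16 + 16))*(-5))*4)*(-415) = (((4/32)*(-5))*4)*(-415) = (((4*(1/32))*(-5))*4)*(-415) = (((⅛)*(-5))*4)*(-415) = -5/8*4*(-415) = -5/2*(-415) = 2075/2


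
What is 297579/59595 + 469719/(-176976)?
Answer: 913756937/390625360 ≈ 2.3392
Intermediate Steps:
297579/59595 + 469719/(-176976) = 297579*(1/59595) + 469719*(-1/176976) = 99193/19865 - 52191/19664 = 913756937/390625360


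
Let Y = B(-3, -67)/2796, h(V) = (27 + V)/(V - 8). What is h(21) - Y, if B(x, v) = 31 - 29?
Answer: 67091/18174 ≈ 3.6916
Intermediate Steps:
B(x, v) = 2
h(V) = (27 + V)/(-8 + V)
Y = 1/1398 (Y = 2/2796 = 2*(1/2796) = 1/1398 ≈ 0.00071531)
h(21) - Y = (27 + 21)/(-8 + 21) - 1*1/1398 = 48/13 - 1/1398 = 67091/18174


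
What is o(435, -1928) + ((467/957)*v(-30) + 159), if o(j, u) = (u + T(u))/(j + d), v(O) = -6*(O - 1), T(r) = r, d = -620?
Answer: 15969939/59015 ≈ 270.61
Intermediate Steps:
v(O) = 6 - 6*O (v(O) = -6*(-1 + O) = 6 - 6*O)
o(j, u) = 2*u/(-620 + j) (o(j, u) = (u + u)/(j - 620) = (2*u)/(-620 + j) = 2*u/(-620 + j))
o(435, -1928) + ((467/957)*v(-30) + 159) = 2*(-1928)/(-620 + 435) + ((467/957)*(6 - 6*(-30)) + 159) = 2*(-1928)/(-185) + ((467*(1/957))*(6 + 180) + 159) = 2*(-1928)*(-1/185) + ((467/957)*186 + 159) = 3856/185 + (28954/319 + 159) = 3856/185 + 79675/319 = 15969939/59015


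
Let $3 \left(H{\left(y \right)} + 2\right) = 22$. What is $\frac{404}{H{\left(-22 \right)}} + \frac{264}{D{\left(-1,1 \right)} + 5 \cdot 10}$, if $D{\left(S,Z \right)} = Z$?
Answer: $\frac{5503}{68} \approx 80.927$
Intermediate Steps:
$H{\left(y \right)} = \frac{16}{3}$ ($H{\left(y \right)} = -2 + \frac{1}{3} \cdot 22 = -2 + \frac{22}{3} = \frac{16}{3}$)
$\frac{404}{H{\left(-22 \right)}} + \frac{264}{D{\left(-1,1 \right)} + 5 \cdot 10} = \frac{404}{\frac{16}{3}} + \frac{264}{1 + 5 \cdot 10} = 404 \cdot \frac{3}{16} + \frac{264}{1 + 50} = \frac{303}{4} + \frac{264}{51} = \frac{303}{4} + 264 \cdot \frac{1}{51} = \frac{303}{4} + \frac{88}{17} = \frac{5503}{68}$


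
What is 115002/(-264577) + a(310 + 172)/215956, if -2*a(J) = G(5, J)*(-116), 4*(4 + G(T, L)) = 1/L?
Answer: -24000462967331/55080058949968 ≈ -0.43574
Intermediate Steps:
G(T, L) = -4 + 1/(4*L)
a(J) = -232 + 29/(2*J) (a(J) = -(-4 + 1/(4*J))*(-116)/2 = -(464 - 29/J)/2 = -232 + 29/(2*J))
115002/(-264577) + a(310 + 172)/215956 = 115002/(-264577) + (-232 + 29/(2*(310 + 172)))/215956 = 115002*(-1/264577) + (-232 + (29/2)/482)*(1/215956) = -115002/264577 + (-232 + (29/2)*(1/482))*(1/215956) = -115002/264577 + (-232 + 29/964)*(1/215956) = -115002/264577 - 223619/964*1/215956 = -115002/264577 - 223619/208181584 = -24000462967331/55080058949968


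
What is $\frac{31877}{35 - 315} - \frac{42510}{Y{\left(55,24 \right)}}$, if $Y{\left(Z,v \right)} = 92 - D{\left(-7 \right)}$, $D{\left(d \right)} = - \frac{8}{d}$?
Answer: $- \frac{8632781}{14840} \approx -581.72$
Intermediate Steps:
$Y{\left(Z,v \right)} = \frac{636}{7}$ ($Y{\left(Z,v \right)} = 92 - - \frac{8}{-7} = 92 - \left(-8\right) \left(- \frac{1}{7}\right) = 92 - \frac{8}{7} = \frac{636}{7}$)
$\frac{31877}{35 - 315} - \frac{42510}{Y{\left(55,24 \right)}} = \frac{31877}{35 - 315} - \frac{42510}{\frac{636}{7}} = \frac{31877}{35 - 315} - \frac{49595}{106} = \frac{31877}{-280} - \frac{49595}{106} = 31877 \left(- \frac{1}{280}\right) - \frac{49595}{106} = - \frac{31877}{280} - \frac{49595}{106} = - \frac{8632781}{14840}$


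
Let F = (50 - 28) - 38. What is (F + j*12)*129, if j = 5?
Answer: 5676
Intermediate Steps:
F = -16 (F = 22 - 38 = -16)
(F + j*12)*129 = (-16 + 5*12)*129 = (-16 + 60)*129 = 44*129 = 5676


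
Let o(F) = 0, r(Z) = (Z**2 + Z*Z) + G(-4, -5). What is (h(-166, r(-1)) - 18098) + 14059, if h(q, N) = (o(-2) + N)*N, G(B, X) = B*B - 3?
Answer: -3814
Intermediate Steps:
G(B, X) = -3 + B**2 (G(B, X) = B**2 - 3 = -3 + B**2)
r(Z) = 13 + 2*Z**2 (r(Z) = (Z**2 + Z*Z) + (-3 + (-4)**2) = (Z**2 + Z**2) + (-3 + 16) = 2*Z**2 + 13 = 13 + 2*Z**2)
h(q, N) = N**2 (h(q, N) = (0 + N)*N = N*N = N**2)
(h(-166, r(-1)) - 18098) + 14059 = ((13 + 2*(-1)**2)**2 - 18098) + 14059 = ((13 + 2*1)**2 - 18098) + 14059 = ((13 + 2)**2 - 18098) + 14059 = (15**2 - 18098) + 14059 = (225 - 18098) + 14059 = -17873 + 14059 = -3814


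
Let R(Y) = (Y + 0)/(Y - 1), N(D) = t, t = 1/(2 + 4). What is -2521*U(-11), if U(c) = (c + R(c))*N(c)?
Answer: 305041/72 ≈ 4236.7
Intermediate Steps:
t = ⅙ (t = 1/6 = ⅙ ≈ 0.16667)
N(D) = ⅙
R(Y) = Y/(-1 + Y)
U(c) = c/6 + c/(6*(-1 + c)) (U(c) = (c + c/(-1 + c))*(⅙) = c/6 + c/(6*(-1 + c)))
-2521*U(-11) = -2521*(-11)²/(6*(-1 - 11)) = -2521*121/(6*(-12)) = -2521*121*(-1)/(6*12) = -2521*(-121/72) = 305041/72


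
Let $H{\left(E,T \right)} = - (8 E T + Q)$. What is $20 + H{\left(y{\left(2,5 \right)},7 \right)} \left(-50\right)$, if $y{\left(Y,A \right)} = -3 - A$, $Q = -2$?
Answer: $-22480$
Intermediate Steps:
$H{\left(E,T \right)} = 2 - 8 E T$ ($H{\left(E,T \right)} = - (8 E T - 2) = - (-2 + 8 E T) = 2 - 8 E T$)
$20 + H{\left(y{\left(2,5 \right)},7 \right)} \left(-50\right) = 20 + \left(2 - 8 \left(-3 - 5\right) 7\right) \left(-50\right) = 20 + \left(2 - \left(-64\right) 7\right) \left(-50\right) = 20 + \left(2 + 448\right) \left(-50\right) = 20 + 450 \left(-50\right) = 20 - 22500 = -22480$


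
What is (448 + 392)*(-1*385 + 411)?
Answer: 21840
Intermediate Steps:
(448 + 392)*(-1*385 + 411) = 840*(-385 + 411) = 840*26 = 21840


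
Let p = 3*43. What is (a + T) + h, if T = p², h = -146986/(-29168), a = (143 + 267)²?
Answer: 2694336237/14584 ≈ 1.8475e+5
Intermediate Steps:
a = 168100 (a = 410² = 168100)
p = 129
h = 73493/14584 (h = -146986*(-1/29168) = 73493/14584 ≈ 5.0393)
T = 16641 (T = 129² = 16641)
(a + T) + h = (168100 + 16641) + 73493/14584 = 184741 + 73493/14584 = 2694336237/14584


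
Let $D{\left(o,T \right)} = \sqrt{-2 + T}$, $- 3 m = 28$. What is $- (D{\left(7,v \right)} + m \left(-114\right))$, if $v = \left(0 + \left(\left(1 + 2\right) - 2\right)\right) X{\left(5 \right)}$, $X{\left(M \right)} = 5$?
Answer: $-1064 - \sqrt{3} \approx -1065.7$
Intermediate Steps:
$m = - \frac{28}{3}$ ($m = \left(- \frac{1}{3}\right) 28 = - \frac{28}{3} \approx -9.3333$)
$v = 5$ ($v = \left(0 + \left(\left(1 + 2\right) - 2\right)\right) 5 = \left(0 + \left(3 - 2\right)\right) 5 = \left(0 + 1\right) 5 = 1 \cdot 5 = 5$)
$- (D{\left(7,v \right)} + m \left(-114\right)) = - (\sqrt{-2 + 5} - -1064) = - (\sqrt{3} + 1064) = - (1064 + \sqrt{3}) = -1064 - \sqrt{3}$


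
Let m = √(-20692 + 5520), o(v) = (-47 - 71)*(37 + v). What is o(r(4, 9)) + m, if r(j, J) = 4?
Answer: -4838 + 2*I*√3793 ≈ -4838.0 + 123.17*I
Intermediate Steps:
o(v) = -4366 - 118*v (o(v) = -118*(37 + v) = -4366 - 118*v)
m = 2*I*√3793 (m = √(-15172) = 2*I*√3793 ≈ 123.17*I)
o(r(4, 9)) + m = (-4366 - 118*4) + 2*I*√3793 = (-4366 - 472) + 2*I*√3793 = -4838 + 2*I*√3793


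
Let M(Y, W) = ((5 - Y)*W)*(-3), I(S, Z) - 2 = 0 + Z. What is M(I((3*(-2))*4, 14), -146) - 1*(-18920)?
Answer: 14102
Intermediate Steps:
I(S, Z) = 2 + Z (I(S, Z) = 2 + (0 + Z) = 2 + Z)
M(Y, W) = -3*W*(5 - Y) (M(Y, W) = (W*(5 - Y))*(-3) = -3*W*(5 - Y))
M(I((3*(-2))*4, 14), -146) - 1*(-18920) = 3*(-146)*(-5 + (2 + 14)) - 1*(-18920) = 3*(-146)*(-5 + 16) + 18920 = 3*(-146)*11 + 18920 = -4818 + 18920 = 14102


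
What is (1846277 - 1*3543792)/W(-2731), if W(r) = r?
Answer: 1697515/2731 ≈ 621.57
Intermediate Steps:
(1846277 - 1*3543792)/W(-2731) = (1846277 - 1*3543792)/(-2731) = (1846277 - 3543792)*(-1/2731) = -1697515*(-1/2731) = 1697515/2731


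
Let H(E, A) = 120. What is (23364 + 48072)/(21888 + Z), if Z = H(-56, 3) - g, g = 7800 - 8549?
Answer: 71436/22757 ≈ 3.1391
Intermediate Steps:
g = -749
Z = 869 (Z = 120 - 1*(-749) = 120 + 749 = 869)
(23364 + 48072)/(21888 + Z) = (23364 + 48072)/(21888 + 869) = 71436/22757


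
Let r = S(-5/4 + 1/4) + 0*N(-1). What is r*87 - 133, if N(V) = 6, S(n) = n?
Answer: -220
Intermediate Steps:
r = -1 (r = (-5/4 + 1/4) + 0*6 = (-5*1/4 + 1*(1/4)) + 0 = (-5/4 + 1/4) + 0 = -1 + 0 = -1)
r*87 - 133 = -1*87 - 133 = -87 - 133 = -220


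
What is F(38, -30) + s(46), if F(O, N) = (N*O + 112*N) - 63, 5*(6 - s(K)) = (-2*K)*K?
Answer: -18553/5 ≈ -3710.6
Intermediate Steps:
s(K) = 6 + 2*K**2/5 (s(K) = 6 - (-2*K)*K/5 = 6 - (-2)*K**2/5 = 6 + 2*K**2/5)
F(O, N) = -63 + 112*N + N*O (F(O, N) = (112*N + N*O) - 63 = -63 + 112*N + N*O)
F(38, -30) + s(46) = (-63 + 112*(-30) - 30*38) + (6 + (2/5)*46**2) = (-63 - 3360 - 1140) + (6 + (2/5)*2116) = -4563 + (6 + 4232/5) = -4563 + 4262/5 = -18553/5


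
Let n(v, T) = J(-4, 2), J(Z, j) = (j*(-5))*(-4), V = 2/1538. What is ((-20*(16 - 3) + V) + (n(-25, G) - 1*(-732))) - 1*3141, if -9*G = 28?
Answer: -2021700/769 ≈ -2629.0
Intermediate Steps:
G = -28/9 (G = -⅑*28 = -28/9 ≈ -3.1111)
V = 1/769 (V = 2*(1/1538) = 1/769 ≈ 0.0013004)
J(Z, j) = 20*j (J(Z, j) = -5*j*(-4) = 20*j)
n(v, T) = 40 (n(v, T) = 20*2 = 40)
((-20*(16 - 3) + V) + (n(-25, G) - 1*(-732))) - 1*3141 = ((-20*(16 - 3) + 1/769) + (40 - 1*(-732))) - 1*3141 = ((-20*13 + 1/769) + (40 + 732)) - 3141 = ((-260 + 1/769) + 772) - 3141 = (-199939/769 + 772) - 3141 = 393729/769 - 3141 = -2021700/769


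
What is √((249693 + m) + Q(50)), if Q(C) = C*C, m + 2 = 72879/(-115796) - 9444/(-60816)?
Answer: √1357091470659486214506/73356766 ≈ 502.19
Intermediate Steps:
m = -181490947/73356766 (m = -2 + (72879/(-115796) - 9444/(-60816)) = -2 + (72879*(-1/115796) - 9444*(-1/60816)) = -2 + (-72879/115796 + 787/5068) = -2 - 34777415/73356766 = -181490947/73356766 ≈ -2.4741)
Q(C) = C²
√((249693 + m) + Q(50)) = √((249693 - 181490947/73356766) + 50²) = √(18316489481891/73356766 + 2500) = √(18499881396891/73356766) = √1357091470659486214506/73356766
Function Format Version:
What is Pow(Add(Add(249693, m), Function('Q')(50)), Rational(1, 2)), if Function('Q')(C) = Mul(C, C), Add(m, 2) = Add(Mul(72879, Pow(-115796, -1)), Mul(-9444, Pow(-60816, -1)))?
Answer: Mul(Rational(1, 73356766), Pow(1357091470659486214506, Rational(1, 2))) ≈ 502.19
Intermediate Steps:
m = Rational(-181490947, 73356766) (m = Add(-2, Add(Mul(72879, Pow(-115796, -1)), Mul(-9444, Pow(-60816, -1)))) = Add(-2, Add(Mul(72879, Rational(-1, 115796)), Mul(-9444, Rational(-1, 60816)))) = Add(-2, Add(Rational(-72879, 115796), Rational(787, 5068))) = Add(-2, Rational(-34777415, 73356766)) = Rational(-181490947, 73356766) ≈ -2.4741)
Function('Q')(C) = Pow(C, 2)
Pow(Add(Add(249693, m), Function('Q')(50)), Rational(1, 2)) = Pow(Add(Add(249693, Rational(-181490947, 73356766)), Pow(50, 2)), Rational(1, 2)) = Pow(Add(Rational(18316489481891, 73356766), 2500), Rational(1, 2)) = Pow(Rational(18499881396891, 73356766), Rational(1, 2)) = Mul(Rational(1, 73356766), Pow(1357091470659486214506, Rational(1, 2)))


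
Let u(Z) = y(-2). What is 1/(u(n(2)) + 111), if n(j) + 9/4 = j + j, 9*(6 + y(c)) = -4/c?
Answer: 9/947 ≈ 0.0095037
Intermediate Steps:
y(c) = -6 - 4/(9*c) (y(c) = -6 + (-4/c)/9 = -6 - 4/(9*c))
n(j) = -9/4 + 2*j (n(j) = -9/4 + (j + j) = -9/4 + 2*j)
u(Z) = -52/9 (u(Z) = -6 - 4/9/(-2) = -6 - 4/9*(-½) = -6 + 2/9 = -52/9)
1/(u(n(2)) + 111) = 1/(-52/9 + 111) = 1/(947/9) = 9/947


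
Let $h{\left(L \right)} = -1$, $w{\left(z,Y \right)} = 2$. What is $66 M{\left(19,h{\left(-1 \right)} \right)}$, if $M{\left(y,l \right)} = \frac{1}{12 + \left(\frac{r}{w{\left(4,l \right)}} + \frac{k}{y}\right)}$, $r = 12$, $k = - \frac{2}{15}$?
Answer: $\frac{9405}{2564} \approx 3.6681$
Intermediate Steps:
$k = - \frac{2}{15}$ ($k = \left(-2\right) \frac{1}{15} = - \frac{2}{15} \approx -0.13333$)
$M{\left(y,l \right)} = \frac{1}{18 - \frac{2}{15 y}}$ ($M{\left(y,l \right)} = \frac{1}{12 + \left(\frac{12}{2} - \frac{2}{15 y}\right)} = \frac{1}{12 + \left(12 \cdot \frac{1}{2} - \frac{2}{15 y}\right)} = \frac{1}{12 + \left(6 - \frac{2}{15 y}\right)} = \frac{1}{18 - \frac{2}{15 y}}$)
$66 M{\left(19,h{\left(-1 \right)} \right)} = 66 \cdot \frac{15}{2} \cdot 19 \frac{1}{-1 + 135 \cdot 19} = 66 \cdot \frac{15}{2} \cdot 19 \frac{1}{-1 + 2565} = 66 \cdot \frac{15}{2} \cdot 19 \cdot \frac{1}{2564} = 66 \cdot \frac{285}{5128} = \frac{9405}{2564}$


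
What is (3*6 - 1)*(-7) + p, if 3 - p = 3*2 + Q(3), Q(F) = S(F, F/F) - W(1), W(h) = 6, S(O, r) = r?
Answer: -117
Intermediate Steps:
Q(F) = -5 (Q(F) = F/F - 1*6 = 1 - 6 = -5)
p = 2 (p = 3 - (3*2 - 5) = 3 - (6 - 5) = 3 - 1*1 = 3 - 1 = 2)
(3*6 - 1)*(-7) + p = (3*6 - 1)*(-7) + 2 = (18 - 1)*(-7) + 2 = 17*(-7) + 2 = -119 + 2 = -117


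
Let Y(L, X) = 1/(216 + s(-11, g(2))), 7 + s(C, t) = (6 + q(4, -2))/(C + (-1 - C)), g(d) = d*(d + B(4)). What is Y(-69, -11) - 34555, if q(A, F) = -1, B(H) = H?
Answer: -7049219/204 ≈ -34555.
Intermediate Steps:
g(d) = d*(4 + d) (g(d) = d*(d + 4) = d*(4 + d))
s(C, t) = -12 (s(C, t) = -7 + (6 - 1)/(C + (-1 - C)) = -7 + 5/(-1) = -7 + 5*(-1) = -7 - 5 = -12)
Y(L, X) = 1/204 (Y(L, X) = 1/(216 - 12) = 1/204)
Y(-69, -11) - 34555 = 1/204 - 34555 = -7049219/204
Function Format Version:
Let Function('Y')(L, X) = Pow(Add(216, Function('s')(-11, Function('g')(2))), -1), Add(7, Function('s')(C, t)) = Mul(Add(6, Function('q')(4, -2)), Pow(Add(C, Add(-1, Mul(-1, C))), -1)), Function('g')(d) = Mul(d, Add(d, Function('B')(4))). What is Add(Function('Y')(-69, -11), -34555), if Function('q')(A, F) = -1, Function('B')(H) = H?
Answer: Rational(-7049219, 204) ≈ -34555.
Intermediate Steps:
Function('g')(d) = Mul(d, Add(4, d)) (Function('g')(d) = Mul(d, Add(d, 4)) = Mul(d, Add(4, d)))
Function('s')(C, t) = -12 (Function('s')(C, t) = Add(-7, Mul(Add(6, -1), Pow(Add(C, Add(-1, Mul(-1, C))), -1))) = Add(-7, Mul(5, Pow(-1, -1))) = Add(-7, Mul(5, -1)) = Add(-7, -5) = -12)
Function('Y')(L, X) = Rational(1, 204) (Function('Y')(L, X) = Pow(Add(216, -12), -1) = Pow(204, -1) = Rational(1, 204))
Add(Function('Y')(-69, -11), -34555) = Add(Rational(1, 204), -34555) = Rational(-7049219, 204)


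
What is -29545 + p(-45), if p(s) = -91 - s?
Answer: -29591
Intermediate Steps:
-29545 + p(-45) = -29545 + (-91 - 1*(-45)) = -29545 + (-91 + 45) = -29545 - 46 = -29591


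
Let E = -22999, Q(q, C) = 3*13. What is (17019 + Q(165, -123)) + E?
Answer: -5941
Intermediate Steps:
Q(q, C) = 39
(17019 + Q(165, -123)) + E = (17019 + 39) - 22999 = 17058 - 22999 = -5941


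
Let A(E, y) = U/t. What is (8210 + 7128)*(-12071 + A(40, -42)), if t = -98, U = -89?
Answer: -9071422361/49 ≈ -1.8513e+8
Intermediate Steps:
A(E, y) = 89/98 (A(E, y) = -89/(-98) = -89*(-1/98) = 89/98)
(8210 + 7128)*(-12071 + A(40, -42)) = (8210 + 7128)*(-12071 + 89/98) = 15338*(-1182869/98) = -9071422361/49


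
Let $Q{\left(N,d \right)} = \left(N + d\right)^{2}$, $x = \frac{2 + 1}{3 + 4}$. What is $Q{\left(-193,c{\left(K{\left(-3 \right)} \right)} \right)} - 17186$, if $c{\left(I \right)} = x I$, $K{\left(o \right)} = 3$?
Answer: $\frac{958850}{49} \approx 19568.0$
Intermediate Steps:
$x = \frac{3}{7} \approx 0.42857$
$c{\left(I \right)} = \frac{3 I}{7}$
$Q{\left(-193,c{\left(K{\left(-3 \right)} \right)} \right)} - 17186 = \left(-193 + \frac{3}{7} \cdot 3\right)^{2} - 17186 = \left(-193 + \frac{9}{7}\right)^{2} - 17186 = \left(- \frac{1342}{7}\right)^{2} - 17186 = \frac{1800964}{49} - 17186 = \frac{958850}{49}$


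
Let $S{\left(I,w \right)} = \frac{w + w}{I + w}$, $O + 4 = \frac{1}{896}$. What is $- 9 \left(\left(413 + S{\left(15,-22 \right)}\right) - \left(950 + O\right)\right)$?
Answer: $\frac{4247433}{896} \approx 4740.4$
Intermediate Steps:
$O = - \frac{3583}{896}$ ($O = -4 + \frac{1}{896} = - \frac{3583}{896} \approx -3.9989$)
$S{\left(I,w \right)} = \frac{2 w}{I + w}$
$- 9 \left(\left(413 + S{\left(15,-22 \right)}\right) - \left(950 + O\right)\right) = - 9 \left(\left(413 + 2 \left(-22\right) \frac{1}{15 - 22}\right) - \frac{847617}{896}\right) = - 9 \left(\left(413 + 2 \left(-22\right) \frac{1}{-7}\right) + \left(-950 + \frac{3583}{896}\right)\right) = - 9 \left(\left(413 + 2 \left(-22\right) \left(- \frac{1}{7}\right)\right) - \frac{847617}{896}\right) = - 9 \left(\left(413 + \frac{44}{7}\right) - \frac{847617}{896}\right) = - 9 \left(\frac{2935}{7} - \frac{847617}{896}\right) = \left(-9\right) \left(- \frac{471937}{896}\right) = \frac{4247433}{896}$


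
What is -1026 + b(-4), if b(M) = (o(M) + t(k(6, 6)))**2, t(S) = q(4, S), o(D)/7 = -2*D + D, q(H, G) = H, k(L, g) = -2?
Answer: -2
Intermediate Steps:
o(D) = -7*D (o(D) = 7*(-2*D + D) = 7*(-D) = -7*D)
t(S) = 4
b(M) = (4 - 7*M)**2 (b(M) = (-7*M + 4)**2 = (4 - 7*M)**2)
-1026 + b(-4) = -1026 + (-4 + 7*(-4))**2 = -1026 + (-4 - 28)**2 = -1026 + (-32)**2 = -1026 + 1024 = -2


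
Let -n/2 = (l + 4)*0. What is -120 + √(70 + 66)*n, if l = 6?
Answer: -120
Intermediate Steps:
n = 0 (n = -2*(6 + 4)*0 = -20*0 = -2*0 = 0)
-120 + √(70 + 66)*n = -120 + √(70 + 66)*0 = -120 + √136*0 = -120 + (2*√34)*0 = -120 + 0 = -120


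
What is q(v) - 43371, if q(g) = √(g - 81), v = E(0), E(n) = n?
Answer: -43371 + 9*I ≈ -43371.0 + 9.0*I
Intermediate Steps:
v = 0
q(g) = √(-81 + g)
q(v) - 43371 = √(-81 + 0) - 43371 = √(-81) - 43371 = 9*I - 43371 = -43371 + 9*I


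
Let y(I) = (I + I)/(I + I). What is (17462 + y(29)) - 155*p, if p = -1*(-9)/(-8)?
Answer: 141099/8 ≈ 17637.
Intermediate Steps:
y(I) = 1 (y(I) = (2*I)/((2*I)) = (2*I)*(1/(2*I)) = 1)
p = -9/8 (p = 9*(-1/8) = -9/8 ≈ -1.1250)
(17462 + y(29)) - 155*p = (17462 + 1) - 155*(-9/8) = 17463 + 1395/8 = 141099/8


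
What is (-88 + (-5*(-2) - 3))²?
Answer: 6561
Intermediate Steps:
(-88 + (-5*(-2) - 3))² = (-88 + (10 - 3))² = (-88 + 7)² = (-81)² = 6561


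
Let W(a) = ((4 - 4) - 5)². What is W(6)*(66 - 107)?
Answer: -1025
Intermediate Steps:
W(a) = 25 (W(a) = (0 - 5)² = (-5)² = 25)
W(6)*(66 - 107) = 25*(66 - 107) = 25*(-41) = -1025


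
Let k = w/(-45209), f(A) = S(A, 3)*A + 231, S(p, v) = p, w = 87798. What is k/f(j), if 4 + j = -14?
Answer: -29266/8363665 ≈ -0.0034992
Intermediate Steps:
j = -18 (j = -4 - 14 = -18)
f(A) = 231 + A² (f(A) = A*A + 231 = A² + 231 = 231 + A²)
k = -87798/45209 (k = 87798/(-45209) = 87798*(-1/45209) = -87798/45209 ≈ -1.9420)
k/f(j) = -87798/(45209*(231 + (-18)²)) = -87798/(45209*(231 + 324)) = -87798/45209/555 = -87798/45209*1/555 = -29266/8363665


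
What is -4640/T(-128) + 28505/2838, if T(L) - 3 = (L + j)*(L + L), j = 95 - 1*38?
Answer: 505024075/51592002 ≈ 9.7888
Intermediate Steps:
j = 57 (j = 95 - 38 = 57)
T(L) = 3 + 2*L*(57 + L) (T(L) = 3 + (L + 57)*(L + L) = 3 + (57 + L)*(2*L) = 3 + 2*L*(57 + L))
-4640/T(-128) + 28505/2838 = -4640/(3 + 2*(-128)² + 114*(-128)) + 28505/2838 = -4640/(3 + 2*16384 - 14592) + 28505*(1/2838) = -4640/(3 + 32768 - 14592) + 28505/2838 = -4640/18179 + 28505/2838 = 505024075/51592002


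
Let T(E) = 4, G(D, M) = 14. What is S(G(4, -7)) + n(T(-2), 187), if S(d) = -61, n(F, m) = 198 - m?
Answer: -50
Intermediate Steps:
S(G(4, -7)) + n(T(-2), 187) = -61 + (198 - 1*187) = -61 + (198 - 187) = -61 + 11 = -50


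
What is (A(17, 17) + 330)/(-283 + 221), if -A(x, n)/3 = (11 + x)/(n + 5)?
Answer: -1794/341 ≈ -5.2610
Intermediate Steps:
A(x, n) = -3*(11 + x)/(5 + n) (A(x, n) = -3*(11 + x)/(n + 5) = -3*(11 + x)/(5 + n))
(A(17, 17) + 330)/(-283 + 221) = (3*(-11 - 1*17)/(5 + 17) + 330)/(-283 + 221) = (3*(-11 - 17)/22 + 330)/(-62) = (3*(1/22)*(-28) + 330)*(-1/62) = (-42/11 + 330)*(-1/62) = (3588/11)*(-1/62) = -1794/341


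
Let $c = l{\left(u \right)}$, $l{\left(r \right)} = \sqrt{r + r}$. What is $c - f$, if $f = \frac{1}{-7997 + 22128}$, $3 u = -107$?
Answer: $- \frac{1}{14131} + \frac{i \sqrt{642}}{3} \approx -7.0766 \cdot 10^{-5} + 8.4459 i$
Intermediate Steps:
$u = - \frac{107}{3}$ ($u = \frac{1}{3} \left(-107\right) = - \frac{107}{3} \approx -35.667$)
$l{\left(r \right)} = \sqrt{2} \sqrt{r}$ ($l{\left(r \right)} = \sqrt{2 r} = \sqrt{2} \sqrt{r}$)
$c = \frac{i \sqrt{642}}{3}$ ($c = \sqrt{2} \sqrt{- \frac{107}{3}} = \sqrt{2} \frac{i \sqrt{321}}{3} = \frac{i \sqrt{642}}{3} \approx 8.4459 i$)
$f = \frac{1}{14131} \approx 7.0766 \cdot 10^{-5}$
$c - f = \frac{i \sqrt{642}}{3} - \frac{1}{14131} = - \frac{1}{14131} + \frac{i \sqrt{642}}{3}$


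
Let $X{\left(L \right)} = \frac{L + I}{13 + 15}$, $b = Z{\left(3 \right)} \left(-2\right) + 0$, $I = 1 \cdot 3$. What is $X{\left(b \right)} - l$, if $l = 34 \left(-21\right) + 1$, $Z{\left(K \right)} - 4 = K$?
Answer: $\frac{19953}{28} \approx 712.61$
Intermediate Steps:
$I = 3$
$Z{\left(K \right)} = 4 + K$
$b = -14$ ($b = \left(4 + 3\right) \left(-2\right) + 0 = 7 \left(-2\right) + 0 = -14 + 0 = -14$)
$X{\left(L \right)} = \frac{3}{28} + \frac{L}{28}$ ($X{\left(L \right)} = \frac{L + 3}{13 + 15} = \frac{3 + L}{28} = \left(3 + L\right) \frac{1}{28} = \frac{3}{28} + \frac{L}{28}$)
$l = -713$ ($l = -714 + 1 = -713$)
$X{\left(b \right)} - l = \left(\frac{3}{28} + \frac{1}{28} \left(-14\right)\right) - -713 = \left(\frac{3}{28} - \frac{1}{2}\right) + 713 = - \frac{11}{28} + 713 = \frac{19953}{28}$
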